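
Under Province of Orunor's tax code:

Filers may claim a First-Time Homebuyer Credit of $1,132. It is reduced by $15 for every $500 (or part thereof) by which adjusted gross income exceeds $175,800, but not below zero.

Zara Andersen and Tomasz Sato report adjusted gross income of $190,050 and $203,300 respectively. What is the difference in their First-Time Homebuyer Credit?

$390

Zara ($190,050): First-Time Homebuyer Credit: income exceeds $175,800 by $14,250, which is 29 full-or-partial $500 increments; reduction = 29 × $15 = $435, leaving $697.
Tomasz ($203,300): First-Time Homebuyer Credit: income exceeds $175,800 by $27,500, which is 55 full-or-partial $500 increments; reduction = 55 × $15 = $825, leaving $307.
Difference: |$697 − $307| = $390.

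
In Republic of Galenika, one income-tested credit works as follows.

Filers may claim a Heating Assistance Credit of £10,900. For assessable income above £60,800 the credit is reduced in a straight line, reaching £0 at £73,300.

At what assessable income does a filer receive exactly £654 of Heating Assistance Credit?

£654 is 654/10,900 of the full £10,900, so 10,246/10,900 of the £12,500 range has been used: income = £60,800 + £12,500 × 10,246/10,900 = £72,550.

£72,550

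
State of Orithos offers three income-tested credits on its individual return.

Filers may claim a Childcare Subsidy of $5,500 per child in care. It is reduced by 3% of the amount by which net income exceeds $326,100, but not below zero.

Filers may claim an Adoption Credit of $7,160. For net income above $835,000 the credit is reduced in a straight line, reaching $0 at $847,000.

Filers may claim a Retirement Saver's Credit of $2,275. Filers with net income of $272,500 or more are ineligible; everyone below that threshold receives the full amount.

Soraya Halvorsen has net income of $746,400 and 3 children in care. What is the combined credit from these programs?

$11,051

Childcare Subsidy: base = 3 × $5,500 = $16,500. 3% of the $420,300 excess over $326,100 is $12,609; credit = $16,500 − $12,609 = $3,891.
Adoption Credit: $746,400 is at or below the $835,000 threshold, so the full $7,160 applies.
Retirement Saver's Credit: $746,400 meets or exceeds the $272,500 cutoff, so the credit is $0.
Total: $3,891 + $7,160 + $0 = $11,051.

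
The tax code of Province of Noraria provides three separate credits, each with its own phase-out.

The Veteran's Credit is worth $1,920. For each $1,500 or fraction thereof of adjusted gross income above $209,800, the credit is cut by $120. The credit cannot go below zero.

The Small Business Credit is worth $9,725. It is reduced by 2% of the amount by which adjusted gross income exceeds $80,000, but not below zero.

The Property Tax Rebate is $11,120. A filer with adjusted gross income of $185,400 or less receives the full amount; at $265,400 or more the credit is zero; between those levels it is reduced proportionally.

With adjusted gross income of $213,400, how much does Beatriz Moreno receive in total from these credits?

$15,845

Veteran's Credit: income exceeds $209,800 by $3,600, which is 3 full-or-partial $1,500 increments; reduction = 3 × $120 = $360, leaving $1,560.
Small Business Credit: 2% of the $133,400 excess over $80,000 is $2,668; credit = $9,725 − $2,668 = $7,057.
Property Tax Rebate: $213,400 is $28,000 into a $80,000 phase-out range, leaving 52,000/80,000 of the credit: $11,120 × 52,000/80,000 = $7,228.
Total: $1,560 + $7,057 + $7,228 = $15,845.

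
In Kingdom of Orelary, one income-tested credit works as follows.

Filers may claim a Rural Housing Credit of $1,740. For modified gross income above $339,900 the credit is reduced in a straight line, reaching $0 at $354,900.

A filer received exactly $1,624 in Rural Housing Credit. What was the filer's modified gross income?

$340,900

$1,624 is 1,624/1,740 of the full $1,740, so 116/1,740 of the $15,000 range has been used: income = $339,900 + $15,000 × 116/1,740 = $340,900.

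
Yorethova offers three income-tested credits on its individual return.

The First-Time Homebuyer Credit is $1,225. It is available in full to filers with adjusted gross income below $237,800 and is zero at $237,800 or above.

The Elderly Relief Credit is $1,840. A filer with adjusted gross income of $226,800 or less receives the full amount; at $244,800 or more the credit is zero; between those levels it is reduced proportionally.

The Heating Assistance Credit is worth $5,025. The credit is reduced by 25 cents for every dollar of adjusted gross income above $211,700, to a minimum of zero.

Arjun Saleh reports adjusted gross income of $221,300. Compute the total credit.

$5,690

First-Time Homebuyer Credit: $221,300 is below the $237,800 cutoff, so the full $1,225 applies.
Elderly Relief Credit: $221,300 is at or below the $226,800 threshold, so the full $1,840 applies.
Heating Assistance Credit: 25% of the $9,600 excess over $211,700 is $2,400; credit = $5,025 − $2,400 = $2,625.
Total: $1,225 + $1,840 + $2,625 = $5,690.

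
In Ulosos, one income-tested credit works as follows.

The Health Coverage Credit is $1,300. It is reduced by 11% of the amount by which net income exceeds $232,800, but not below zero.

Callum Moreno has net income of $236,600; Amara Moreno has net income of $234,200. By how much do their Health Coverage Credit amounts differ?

$264

Callum ($236,600): Health Coverage Credit: 11% of the $3,800 excess over $232,800 is $418; credit = $1,300 − $418 = $882.
Amara ($234,200): Health Coverage Credit: 11% of the $1,400 excess over $232,800 is $154; credit = $1,300 − $154 = $1,146.
Difference: |$882 − $1,146| = $264.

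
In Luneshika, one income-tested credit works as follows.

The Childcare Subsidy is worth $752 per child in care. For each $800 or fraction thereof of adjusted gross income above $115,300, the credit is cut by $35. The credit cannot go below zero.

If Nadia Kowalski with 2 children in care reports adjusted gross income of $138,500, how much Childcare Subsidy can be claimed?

Childcare Subsidy: base = 2 × $752 = $1,504. income exceeds $115,300 by $23,200, which is 29 full-or-partial $800 increments; reduction = 29 × $35 = $1,015, leaving $489.

$489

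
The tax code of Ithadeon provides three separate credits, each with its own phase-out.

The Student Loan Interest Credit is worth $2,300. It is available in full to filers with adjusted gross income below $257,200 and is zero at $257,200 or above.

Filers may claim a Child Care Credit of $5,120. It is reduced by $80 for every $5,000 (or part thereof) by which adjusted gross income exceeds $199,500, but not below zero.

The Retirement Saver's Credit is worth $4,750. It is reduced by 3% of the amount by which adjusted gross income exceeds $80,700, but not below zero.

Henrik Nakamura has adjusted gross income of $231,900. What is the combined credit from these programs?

$7,074

Student Loan Interest Credit: $231,900 is below the $257,200 cutoff, so the full $2,300 applies.
Child Care Credit: income exceeds $199,500 by $32,400, which is 7 full-or-partial $5,000 increments; reduction = 7 × $80 = $560, leaving $4,560.
Retirement Saver's Credit: 3% of the $151,200 excess over $80,700 is $4,536; credit = $4,750 − $4,536 = $214.
Total: $2,300 + $4,560 + $214 = $7,074.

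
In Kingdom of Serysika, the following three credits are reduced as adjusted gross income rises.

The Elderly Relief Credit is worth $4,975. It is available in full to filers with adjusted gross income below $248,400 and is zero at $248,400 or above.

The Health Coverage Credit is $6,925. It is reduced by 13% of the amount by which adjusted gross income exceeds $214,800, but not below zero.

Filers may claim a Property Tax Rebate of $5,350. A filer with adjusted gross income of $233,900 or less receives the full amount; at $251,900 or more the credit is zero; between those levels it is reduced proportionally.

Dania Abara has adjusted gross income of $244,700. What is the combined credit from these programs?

$10,153

Elderly Relief Credit: $244,700 is below the $248,400 cutoff, so the full $4,975 applies.
Health Coverage Credit: 13% of the $29,900 excess over $214,800 is $3,887; credit = $6,925 − $3,887 = $3,038.
Property Tax Rebate: $244,700 is $10,800 into a $18,000 phase-out range, leaving 7,200/18,000 of the credit: $5,350 × 7,200/18,000 = $2,140.
Total: $4,975 + $3,038 + $2,140 = $10,153.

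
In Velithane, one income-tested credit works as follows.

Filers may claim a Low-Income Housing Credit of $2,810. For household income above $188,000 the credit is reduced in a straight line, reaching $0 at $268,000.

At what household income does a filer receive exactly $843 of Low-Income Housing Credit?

$843 is 843/2,810 of the full $2,810, so 1,967/2,810 of the $80,000 range has been used: income = $188,000 + $80,000 × 1,967/2,810 = $244,000.

$244,000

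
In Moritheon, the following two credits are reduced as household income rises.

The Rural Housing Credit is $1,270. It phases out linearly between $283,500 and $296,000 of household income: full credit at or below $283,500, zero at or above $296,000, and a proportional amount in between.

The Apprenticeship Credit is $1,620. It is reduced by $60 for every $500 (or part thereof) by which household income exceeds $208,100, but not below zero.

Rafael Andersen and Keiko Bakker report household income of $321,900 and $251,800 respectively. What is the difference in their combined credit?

$1,270

Rafael ($321,900): Rural Housing Credit: $321,900 is at or above $296,000, so the credit is $0. Apprenticeship Credit: income exceeds $208,100 by $113,800 → 228 increments × $60 = $13,680 ≥ base, so the credit is $0. total $0 + $0 = $0
Keiko ($251,800): Rural Housing Credit: $251,800 is at or below the $283,500 threshold, so the full $1,270 applies. Apprenticeship Credit: income exceeds $208,100 by $43,700 → 88 increments × $60 = $5,280 ≥ base, so the credit is $0. total $1,270 + $0 = $1,270
Difference: |$0 − $1,270| = $1,270.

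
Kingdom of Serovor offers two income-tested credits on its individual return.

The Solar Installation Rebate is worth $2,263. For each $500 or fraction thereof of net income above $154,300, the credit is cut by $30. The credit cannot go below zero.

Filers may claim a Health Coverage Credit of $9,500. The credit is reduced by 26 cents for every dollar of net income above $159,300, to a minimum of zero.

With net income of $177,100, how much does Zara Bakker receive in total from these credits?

$5,755

Solar Installation Rebate: income exceeds $154,300 by $22,800, which is 46 full-or-partial $500 increments; reduction = 46 × $30 = $1,380, leaving $883.
Health Coverage Credit: 26% of the $17,800 excess over $159,300 is $4,628; credit = $9,500 − $4,628 = $4,872.
Total: $883 + $4,872 = $5,755.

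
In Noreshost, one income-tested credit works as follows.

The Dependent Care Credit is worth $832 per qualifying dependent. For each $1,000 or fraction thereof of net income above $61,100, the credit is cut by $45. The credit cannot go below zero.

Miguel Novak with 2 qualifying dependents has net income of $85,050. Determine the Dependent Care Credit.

Dependent Care Credit: base = 2 × $832 = $1,664. income exceeds $61,100 by $23,950, which is 24 full-or-partial $1,000 increments; reduction = 24 × $45 = $1,080, leaving $584.

$584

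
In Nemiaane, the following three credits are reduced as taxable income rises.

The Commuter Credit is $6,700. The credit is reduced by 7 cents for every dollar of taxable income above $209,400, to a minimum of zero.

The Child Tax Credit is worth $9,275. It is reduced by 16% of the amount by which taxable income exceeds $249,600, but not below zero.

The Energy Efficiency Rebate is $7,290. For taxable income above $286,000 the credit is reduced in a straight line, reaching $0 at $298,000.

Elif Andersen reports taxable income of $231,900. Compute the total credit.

Commuter Credit: 7% of the $22,500 excess over $209,400 is $1,575; credit = $6,700 − $1,575 = $5,125.
Child Tax Credit: $231,900 is at or below the $249,600 threshold, so the full $9,275 applies.
Energy Efficiency Rebate: $231,900 is at or below the $286,000 threshold, so the full $7,290 applies.
Total: $5,125 + $9,275 + $7,290 = $21,690.

$21,690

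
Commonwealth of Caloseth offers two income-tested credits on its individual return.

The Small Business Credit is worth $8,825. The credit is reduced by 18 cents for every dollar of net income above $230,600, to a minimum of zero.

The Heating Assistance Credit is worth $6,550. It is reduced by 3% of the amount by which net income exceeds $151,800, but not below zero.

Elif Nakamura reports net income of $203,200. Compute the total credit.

Small Business Credit: $203,200 is at or below the $230,600 threshold, so the full $8,825 applies.
Heating Assistance Credit: 3% of the $51,400 excess over $151,800 is $1,542; credit = $6,550 − $1,542 = $5,008.
Total: $8,825 + $5,008 = $13,833.

$13,833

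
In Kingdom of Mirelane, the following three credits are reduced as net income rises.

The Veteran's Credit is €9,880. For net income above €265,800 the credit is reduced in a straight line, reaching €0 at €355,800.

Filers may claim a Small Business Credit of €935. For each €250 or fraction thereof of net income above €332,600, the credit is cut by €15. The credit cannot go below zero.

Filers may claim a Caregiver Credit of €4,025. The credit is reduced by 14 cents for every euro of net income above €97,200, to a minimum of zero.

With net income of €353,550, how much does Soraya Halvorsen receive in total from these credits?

Veteran's Credit: €353,550 is €87,750 into a €90,000 phase-out range, leaving 2,250/90,000 of the credit: €9,880 × 2,250/90,000 = €247.
Small Business Credit: income exceeds €332,600 by €20,950 → 84 increments × €15 = €1,260 ≥ base, so the credit is €0.
Caregiver Credit: 14% of the €256,350 excess over €97,200 is €35,889 ≥ base, so the credit is €0.
Total: €247 + €0 + €0 = €247.

€247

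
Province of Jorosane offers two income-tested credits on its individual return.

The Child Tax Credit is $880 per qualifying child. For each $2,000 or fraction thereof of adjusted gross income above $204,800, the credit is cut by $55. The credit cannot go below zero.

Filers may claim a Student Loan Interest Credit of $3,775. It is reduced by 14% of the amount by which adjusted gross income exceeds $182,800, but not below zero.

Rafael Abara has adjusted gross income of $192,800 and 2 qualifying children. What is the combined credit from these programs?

$4,135

Child Tax Credit: base = 2 × $880 = $1,760. $192,800 is at or below the $204,800 threshold, so the full $1,760 applies.
Student Loan Interest Credit: 14% of the $10,000 excess over $182,800 is $1,400; credit = $3,775 − $1,400 = $2,375.
Total: $1,760 + $2,375 = $4,135.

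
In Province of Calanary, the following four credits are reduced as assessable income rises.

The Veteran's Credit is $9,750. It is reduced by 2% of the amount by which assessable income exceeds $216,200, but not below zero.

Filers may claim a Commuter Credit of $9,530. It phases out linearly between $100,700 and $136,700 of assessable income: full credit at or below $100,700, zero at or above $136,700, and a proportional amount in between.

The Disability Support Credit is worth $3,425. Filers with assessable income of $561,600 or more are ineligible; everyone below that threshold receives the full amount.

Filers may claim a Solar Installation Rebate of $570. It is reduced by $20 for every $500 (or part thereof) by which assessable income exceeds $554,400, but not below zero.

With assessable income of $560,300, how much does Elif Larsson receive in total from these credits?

Veteran's Credit: 2% of the $344,100 excess over $216,200 is $6,882; credit = $9,750 − $6,882 = $2,868.
Commuter Credit: $560,300 is at or above $136,700, so the credit is $0.
Disability Support Credit: $560,300 is below the $561,600 cutoff, so the full $3,425 applies.
Solar Installation Rebate: income exceeds $554,400 by $5,900, which is 12 full-or-partial $500 increments; reduction = 12 × $20 = $240, leaving $330.
Total: $2,868 + $0 + $3,425 + $330 = $6,623.

$6,623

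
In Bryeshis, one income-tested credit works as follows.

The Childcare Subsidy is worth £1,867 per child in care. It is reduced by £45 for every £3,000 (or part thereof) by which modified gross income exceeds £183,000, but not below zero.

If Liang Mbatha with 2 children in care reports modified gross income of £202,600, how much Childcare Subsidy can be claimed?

Childcare Subsidy: base = 2 × £1,867 = £3,734. income exceeds £183,000 by £19,600, which is 7 full-or-partial £3,000 increments; reduction = 7 × £45 = £315, leaving £3,419.

£3,419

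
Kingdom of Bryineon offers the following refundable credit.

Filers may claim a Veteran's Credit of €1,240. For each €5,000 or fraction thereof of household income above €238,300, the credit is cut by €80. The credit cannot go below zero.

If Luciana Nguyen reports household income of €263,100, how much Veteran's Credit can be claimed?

Veteran's Credit: income exceeds €238,300 by €24,800, which is 5 full-or-partial €5,000 increments; reduction = 5 × €80 = €400, leaving €840.

€840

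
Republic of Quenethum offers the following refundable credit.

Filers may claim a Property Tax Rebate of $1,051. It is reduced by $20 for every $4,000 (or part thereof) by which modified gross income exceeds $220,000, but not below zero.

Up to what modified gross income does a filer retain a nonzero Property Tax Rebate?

After 52 increments the reduction is 52 × $20 = $1,040, leaving $11; one more increment wipes it out. Increment 52 ends at excess 52 × $4,000 = $208,000, so the highest qualifying income is $220,000 + $208,000 = $428,000.

$428,000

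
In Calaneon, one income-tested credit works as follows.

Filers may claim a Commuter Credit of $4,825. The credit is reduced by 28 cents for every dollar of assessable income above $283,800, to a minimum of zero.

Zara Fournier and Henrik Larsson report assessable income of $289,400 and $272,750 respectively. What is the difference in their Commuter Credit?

$1,568

Zara ($289,400): Commuter Credit: 28% of the $5,600 excess over $283,800 is $1,568; credit = $4,825 − $1,568 = $3,257.
Henrik ($272,750): Commuter Credit: $272,750 is at or below the $283,800 threshold, so the full $4,825 applies.
Difference: |$3,257 − $4,825| = $1,568.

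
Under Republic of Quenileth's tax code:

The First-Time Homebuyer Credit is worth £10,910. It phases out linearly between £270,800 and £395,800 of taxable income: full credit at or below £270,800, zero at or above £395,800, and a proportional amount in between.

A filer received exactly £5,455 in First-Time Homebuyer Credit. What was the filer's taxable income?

£333,300

£5,455 is 5,455/10,910 of the full £10,910, so 5,455/10,910 of the £125,000 range has been used: income = £270,800 + £125,000 × 5,455/10,910 = £333,300.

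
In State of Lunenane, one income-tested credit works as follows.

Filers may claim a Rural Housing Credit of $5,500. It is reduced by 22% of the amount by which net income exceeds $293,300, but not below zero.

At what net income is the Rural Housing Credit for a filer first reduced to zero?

The credit falls by 22% of each dollar above $293,300, so it reaches zero when the excess is $5,500 / 22% = $25,000: income = $293,300 + $25,000 = $318,300.

$318,300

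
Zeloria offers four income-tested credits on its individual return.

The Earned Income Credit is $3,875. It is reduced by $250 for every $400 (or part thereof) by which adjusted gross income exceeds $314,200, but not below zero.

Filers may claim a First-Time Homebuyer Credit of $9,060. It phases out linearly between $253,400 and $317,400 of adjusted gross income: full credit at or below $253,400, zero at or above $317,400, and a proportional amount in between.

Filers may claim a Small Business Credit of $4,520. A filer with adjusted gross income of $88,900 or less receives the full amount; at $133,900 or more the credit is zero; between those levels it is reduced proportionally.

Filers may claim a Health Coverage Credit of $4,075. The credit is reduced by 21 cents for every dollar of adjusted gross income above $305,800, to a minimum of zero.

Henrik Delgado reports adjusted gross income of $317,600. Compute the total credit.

Earned Income Credit: income exceeds $314,200 by $3,400, which is 9 full-or-partial $400 increments; reduction = 9 × $250 = $2,250, leaving $1,625.
First-Time Homebuyer Credit: $317,600 is at or above $317,400, so the credit is $0.
Small Business Credit: $317,600 is at or above $133,900, so the credit is $0.
Health Coverage Credit: 21% of the $11,800 excess over $305,800 is $2,478; credit = $4,075 − $2,478 = $1,597.
Total: $1,625 + $0 + $0 + $1,597 = $3,222.

$3,222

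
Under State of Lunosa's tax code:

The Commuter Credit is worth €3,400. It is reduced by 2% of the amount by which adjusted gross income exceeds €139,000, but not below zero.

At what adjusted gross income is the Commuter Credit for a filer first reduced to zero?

The credit falls by 2% of each euro above €139,000, so it reaches zero when the excess is €3,400 / 2% = €170,000: income = €139,000 + €170,000 = €309,000.

€309,000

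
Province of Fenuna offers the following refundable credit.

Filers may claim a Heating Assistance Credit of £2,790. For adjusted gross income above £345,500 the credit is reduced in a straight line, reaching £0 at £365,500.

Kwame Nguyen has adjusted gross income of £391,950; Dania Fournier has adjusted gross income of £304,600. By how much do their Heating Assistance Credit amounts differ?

£2,790

Kwame (£391,950): Heating Assistance Credit: £391,950 is at or above £365,500, so the credit is £0.
Dania (£304,600): Heating Assistance Credit: £304,600 is at or below the £345,500 threshold, so the full £2,790 applies.
Difference: |£0 − £2,790| = £2,790.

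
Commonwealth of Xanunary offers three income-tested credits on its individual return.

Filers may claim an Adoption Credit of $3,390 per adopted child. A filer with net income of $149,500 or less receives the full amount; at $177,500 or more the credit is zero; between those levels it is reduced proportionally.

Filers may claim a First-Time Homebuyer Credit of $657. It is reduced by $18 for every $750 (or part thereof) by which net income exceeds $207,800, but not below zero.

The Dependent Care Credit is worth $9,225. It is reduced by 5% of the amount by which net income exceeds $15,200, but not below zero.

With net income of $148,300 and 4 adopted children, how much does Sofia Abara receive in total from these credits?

Adoption Credit: base = 4 × $3,390 = $13,560. $148,300 is at or below the $149,500 threshold, so the full $13,560 applies.
First-Time Homebuyer Credit: $148,300 is at or below the $207,800 threshold, so the full $657 applies.
Dependent Care Credit: 5% of the $133,100 excess over $15,200 is $6,655; credit = $9,225 − $6,655 = $2,570.
Total: $13,560 + $657 + $2,570 = $16,787.

$16,787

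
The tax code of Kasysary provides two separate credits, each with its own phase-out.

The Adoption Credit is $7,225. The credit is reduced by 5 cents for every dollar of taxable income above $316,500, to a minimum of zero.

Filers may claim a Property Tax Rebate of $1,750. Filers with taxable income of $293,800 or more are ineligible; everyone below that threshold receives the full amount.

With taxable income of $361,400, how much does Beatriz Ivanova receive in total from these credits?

Adoption Credit: 5% of the $44,900 excess over $316,500 is $2,245; credit = $7,225 − $2,245 = $4,980.
Property Tax Rebate: $361,400 meets or exceeds the $293,800 cutoff, so the credit is $0.
Total: $4,980 + $0 = $4,980.

$4,980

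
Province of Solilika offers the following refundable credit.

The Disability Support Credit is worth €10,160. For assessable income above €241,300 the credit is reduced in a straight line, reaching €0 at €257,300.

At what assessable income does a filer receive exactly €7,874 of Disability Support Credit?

€244,900

€7,874 is 7,874/10,160 of the full €10,160, so 2,286/10,160 of the €16,000 range has been used: income = €241,300 + €16,000 × 2,286/10,160 = €244,900.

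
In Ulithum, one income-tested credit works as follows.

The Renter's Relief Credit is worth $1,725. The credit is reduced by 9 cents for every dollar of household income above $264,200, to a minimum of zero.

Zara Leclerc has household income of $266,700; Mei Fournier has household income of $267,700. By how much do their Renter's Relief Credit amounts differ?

Zara ($266,700): Renter's Relief Credit: 9% of the $2,500 excess over $264,200 is $225; credit = $1,725 − $225 = $1,500.
Mei ($267,700): Renter's Relief Credit: 9% of the $3,500 excess over $264,200 is $315; credit = $1,725 − $315 = $1,410.
Difference: |$1,500 − $1,410| = $90.

$90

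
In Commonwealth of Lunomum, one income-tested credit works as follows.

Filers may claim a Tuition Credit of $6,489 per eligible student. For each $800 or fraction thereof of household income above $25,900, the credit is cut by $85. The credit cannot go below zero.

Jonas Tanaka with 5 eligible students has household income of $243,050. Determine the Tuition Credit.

Tuition Credit: base = 5 × $6,489 = $32,445. income exceeds $25,900 by $217,150, which is 272 full-or-partial $800 increments; reduction = 272 × $85 = $23,120, leaving $9,325.

$9,325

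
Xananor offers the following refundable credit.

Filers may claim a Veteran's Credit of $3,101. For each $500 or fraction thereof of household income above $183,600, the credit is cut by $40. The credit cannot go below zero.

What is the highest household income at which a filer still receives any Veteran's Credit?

After 77 increments the reduction is 77 × $40 = $3,080, leaving $21; one more increment wipes it out. Increment 77 ends at excess 77 × $500 = $38,500, so the highest qualifying income is $183,600 + $38,500 = $222,100.

$222,100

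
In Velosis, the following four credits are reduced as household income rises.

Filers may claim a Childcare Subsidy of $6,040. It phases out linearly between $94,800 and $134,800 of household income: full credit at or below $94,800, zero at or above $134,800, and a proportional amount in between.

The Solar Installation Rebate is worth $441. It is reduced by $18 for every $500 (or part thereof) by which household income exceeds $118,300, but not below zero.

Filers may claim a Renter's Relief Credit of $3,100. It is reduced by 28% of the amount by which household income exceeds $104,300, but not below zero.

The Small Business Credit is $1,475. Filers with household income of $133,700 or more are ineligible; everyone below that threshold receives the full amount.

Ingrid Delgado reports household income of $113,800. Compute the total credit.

$5,527

Childcare Subsidy: $113,800 is $19,000 into a $40,000 phase-out range, leaving 21,000/40,000 of the credit: $6,040 × 21,000/40,000 = $3,171.
Solar Installation Rebate: $113,800 is at or below the $118,300 threshold, so the full $441 applies.
Renter's Relief Credit: 28% of the $9,500 excess over $104,300 is $2,660; credit = $3,100 − $2,660 = $440.
Small Business Credit: $113,800 is below the $133,700 cutoff, so the full $1,475 applies.
Total: $3,171 + $441 + $440 + $1,475 = $5,527.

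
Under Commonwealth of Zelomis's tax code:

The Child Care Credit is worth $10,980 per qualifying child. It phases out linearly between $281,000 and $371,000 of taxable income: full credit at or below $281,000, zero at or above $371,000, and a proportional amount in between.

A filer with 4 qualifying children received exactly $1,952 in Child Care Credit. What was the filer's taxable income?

$367,000

Full credit = 4 × $10,980 = $43,920.
$1,952 is 1,952/43,920 of the full $43,920, so 41,968/43,920 of the $90,000 range has been used: income = $281,000 + $90,000 × 41,968/43,920 = $367,000.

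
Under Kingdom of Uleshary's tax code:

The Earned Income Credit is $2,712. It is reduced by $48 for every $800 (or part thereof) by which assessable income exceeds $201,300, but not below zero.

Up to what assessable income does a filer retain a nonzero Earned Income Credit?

After 56 increments the reduction is 56 × $48 = $2,688, leaving $24; one more increment wipes it out. Increment 56 ends at excess 56 × $800 = $44,800, so the highest qualifying income is $201,300 + $44,800 = $246,100.

$246,100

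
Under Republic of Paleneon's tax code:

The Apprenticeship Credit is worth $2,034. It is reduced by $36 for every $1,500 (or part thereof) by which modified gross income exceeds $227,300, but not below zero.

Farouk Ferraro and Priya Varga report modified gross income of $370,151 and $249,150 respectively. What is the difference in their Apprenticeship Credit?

$1,494

Farouk ($370,151): Apprenticeship Credit: income exceeds $227,300 by $142,851 → 96 increments × $36 = $3,456 ≥ base, so the credit is $0.
Priya ($249,150): Apprenticeship Credit: income exceeds $227,300 by $21,850, which is 15 full-or-partial $1,500 increments; reduction = 15 × $36 = $540, leaving $1,494.
Difference: |$0 − $1,494| = $1,494.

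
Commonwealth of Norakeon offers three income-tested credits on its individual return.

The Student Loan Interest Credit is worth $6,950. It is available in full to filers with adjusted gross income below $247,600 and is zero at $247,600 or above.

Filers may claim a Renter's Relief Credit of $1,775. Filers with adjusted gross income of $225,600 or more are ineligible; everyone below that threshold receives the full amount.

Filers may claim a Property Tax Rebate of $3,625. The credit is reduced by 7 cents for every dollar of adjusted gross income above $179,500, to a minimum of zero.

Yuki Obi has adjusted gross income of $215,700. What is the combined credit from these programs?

$9,816

Student Loan Interest Credit: $215,700 is below the $247,600 cutoff, so the full $6,950 applies.
Renter's Relief Credit: $215,700 is below the $225,600 cutoff, so the full $1,775 applies.
Property Tax Rebate: 7% of the $36,200 excess over $179,500 is $2,534; credit = $3,625 − $2,534 = $1,091.
Total: $6,950 + $1,775 + $1,091 = $9,816.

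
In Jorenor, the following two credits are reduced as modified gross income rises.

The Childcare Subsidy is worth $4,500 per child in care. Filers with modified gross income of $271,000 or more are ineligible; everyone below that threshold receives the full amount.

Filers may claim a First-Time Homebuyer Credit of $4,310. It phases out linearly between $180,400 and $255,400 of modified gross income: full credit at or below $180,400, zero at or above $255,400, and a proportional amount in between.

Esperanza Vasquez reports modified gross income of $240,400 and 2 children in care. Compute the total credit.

$9,862

Childcare Subsidy: base = 2 × $4,500 = $9,000. $240,400 is below the $271,000 cutoff, so the full $9,000 applies.
First-Time Homebuyer Credit: $240,400 is $60,000 into a $75,000 phase-out range, leaving 15,000/75,000 of the credit: $4,310 × 15,000/75,000 = $862.
Total: $9,000 + $862 = $9,862.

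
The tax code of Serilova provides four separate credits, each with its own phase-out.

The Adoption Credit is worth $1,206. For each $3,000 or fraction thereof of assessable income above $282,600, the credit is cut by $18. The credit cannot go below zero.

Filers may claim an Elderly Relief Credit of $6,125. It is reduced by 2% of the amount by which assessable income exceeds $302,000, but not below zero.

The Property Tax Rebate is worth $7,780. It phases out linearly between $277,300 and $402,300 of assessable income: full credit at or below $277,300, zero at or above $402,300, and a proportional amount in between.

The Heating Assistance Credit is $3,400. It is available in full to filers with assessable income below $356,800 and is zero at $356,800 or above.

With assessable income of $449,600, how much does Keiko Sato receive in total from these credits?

Adoption Credit: income exceeds $282,600 by $167,000, which is 56 full-or-partial $3,000 increments; reduction = 56 × $18 = $1,008, leaving $198.
Elderly Relief Credit: 2% of the $147,600 excess over $302,000 is $2,952; credit = $6,125 − $2,952 = $3,173.
Property Tax Rebate: $449,600 is at or above $402,300, so the credit is $0.
Heating Assistance Credit: $449,600 meets or exceeds the $356,800 cutoff, so the credit is $0.
Total: $198 + $3,173 + $0 + $0 = $3,371.

$3,371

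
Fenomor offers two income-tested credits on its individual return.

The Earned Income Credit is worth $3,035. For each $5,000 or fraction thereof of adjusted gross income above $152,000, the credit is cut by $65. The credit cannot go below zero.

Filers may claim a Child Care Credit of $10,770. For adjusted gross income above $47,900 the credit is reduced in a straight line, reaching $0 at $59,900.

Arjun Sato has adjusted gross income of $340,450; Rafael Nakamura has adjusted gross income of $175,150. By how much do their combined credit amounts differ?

Arjun ($340,450): Earned Income Credit: income exceeds $152,000 by $188,450, which is 38 full-or-partial $5,000 increments; reduction = 38 × $65 = $2,470, leaving $565. Child Care Credit: $340,450 is at or above $59,900, so the credit is $0. total $565 + $0 = $565
Rafael ($175,150): Earned Income Credit: income exceeds $152,000 by $23,150, which is 5 full-or-partial $5,000 increments; reduction = 5 × $65 = $325, leaving $2,710. Child Care Credit: $175,150 is at or above $59,900, so the credit is $0. total $2,710 + $0 = $2,710
Difference: |$565 − $2,710| = $2,145.

$2,145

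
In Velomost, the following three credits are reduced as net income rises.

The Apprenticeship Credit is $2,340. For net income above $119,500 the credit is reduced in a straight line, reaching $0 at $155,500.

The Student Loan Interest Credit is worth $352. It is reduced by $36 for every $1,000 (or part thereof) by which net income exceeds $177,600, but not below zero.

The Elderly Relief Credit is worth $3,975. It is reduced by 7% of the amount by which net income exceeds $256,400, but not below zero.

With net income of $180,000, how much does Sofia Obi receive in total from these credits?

Apprenticeship Credit: $180,000 is at or above $155,500, so the credit is $0.
Student Loan Interest Credit: income exceeds $177,600 by $2,400, which is 3 full-or-partial $1,000 increments; reduction = 3 × $36 = $108, leaving $244.
Elderly Relief Credit: $180,000 is at or below the $256,400 threshold, so the full $3,975 applies.
Total: $0 + $244 + $3,975 = $4,219.

$4,219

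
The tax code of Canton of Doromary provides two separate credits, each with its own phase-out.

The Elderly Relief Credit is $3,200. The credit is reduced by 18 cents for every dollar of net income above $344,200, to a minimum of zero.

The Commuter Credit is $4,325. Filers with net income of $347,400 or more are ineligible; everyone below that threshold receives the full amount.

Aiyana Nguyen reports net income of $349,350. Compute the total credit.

Elderly Relief Credit: 18% of the $5,150 excess over $344,200 is $927; credit = $3,200 − $927 = $2,273.
Commuter Credit: $349,350 meets or exceeds the $347,400 cutoff, so the credit is $0.
Total: $2,273 + $0 = $2,273.

$2,273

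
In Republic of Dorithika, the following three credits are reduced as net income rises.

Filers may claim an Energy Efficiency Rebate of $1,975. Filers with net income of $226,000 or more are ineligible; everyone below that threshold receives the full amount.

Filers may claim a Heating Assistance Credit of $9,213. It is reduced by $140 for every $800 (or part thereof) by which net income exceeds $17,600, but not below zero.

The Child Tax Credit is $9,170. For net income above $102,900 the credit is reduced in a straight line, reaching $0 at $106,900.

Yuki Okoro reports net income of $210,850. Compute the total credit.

Energy Efficiency Rebate: $210,850 is below the $226,000 cutoff, so the full $1,975 applies.
Heating Assistance Credit: income exceeds $17,600 by $193,250 → 242 increments × $140 = $33,880 ≥ base, so the credit is $0.
Child Tax Credit: $210,850 is at or above $106,900, so the credit is $0.
Total: $1,975 + $0 + $0 = $1,975.

$1,975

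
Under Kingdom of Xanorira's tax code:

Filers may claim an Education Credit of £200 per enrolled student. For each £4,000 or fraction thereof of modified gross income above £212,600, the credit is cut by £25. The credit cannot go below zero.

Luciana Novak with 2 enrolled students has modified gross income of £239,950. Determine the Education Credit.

£225

Education Credit: base = 2 × £200 = £400. income exceeds £212,600 by £27,350, which is 7 full-or-partial £4,000 increments; reduction = 7 × £25 = £175, leaving £225.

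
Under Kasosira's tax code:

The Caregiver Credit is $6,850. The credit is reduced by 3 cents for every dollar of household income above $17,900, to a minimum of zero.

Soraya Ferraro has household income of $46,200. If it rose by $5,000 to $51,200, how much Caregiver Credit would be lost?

$150

At $46,200 — 3% of the $28,300 excess over $17,900 is $849; credit = $6,850 − $849 = $6,001.
At $51,200 — 3% of the $33,300 excess over $17,900 is $999; credit = $6,850 − $999 = $5,851.
Lost: $6,001 − $5,851 = $150.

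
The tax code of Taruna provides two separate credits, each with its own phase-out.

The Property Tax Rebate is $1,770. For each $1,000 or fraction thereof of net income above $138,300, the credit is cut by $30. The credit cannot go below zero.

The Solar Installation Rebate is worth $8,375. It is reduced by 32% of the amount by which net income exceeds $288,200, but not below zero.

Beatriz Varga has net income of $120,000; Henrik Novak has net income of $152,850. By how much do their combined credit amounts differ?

$450

Beatriz ($120,000): Property Tax Rebate: $120,000 is at or below the $138,300 threshold, so the full $1,770 applies. Solar Installation Rebate: $120,000 is at or below the $288,200 threshold, so the full $8,375 applies. total $1,770 + $8,375 = $10,145
Henrik ($152,850): Property Tax Rebate: income exceeds $138,300 by $14,550, which is 15 full-or-partial $1,000 increments; reduction = 15 × $30 = $450, leaving $1,320. Solar Installation Rebate: $152,850 is at or below the $288,200 threshold, so the full $8,375 applies. total $1,320 + $8,375 = $9,695
Difference: |$10,145 − $9,695| = $450.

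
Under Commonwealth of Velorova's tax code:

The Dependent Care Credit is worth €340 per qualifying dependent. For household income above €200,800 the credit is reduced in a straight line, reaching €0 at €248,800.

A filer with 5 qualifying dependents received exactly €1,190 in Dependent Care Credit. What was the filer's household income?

€215,200

Full credit = 5 × €340 = €1,700.
€1,190 is 1,190/1,700 of the full €1,700, so 510/1,700 of the €48,000 range has been used: income = €200,800 + €48,000 × 510/1,700 = €215,200.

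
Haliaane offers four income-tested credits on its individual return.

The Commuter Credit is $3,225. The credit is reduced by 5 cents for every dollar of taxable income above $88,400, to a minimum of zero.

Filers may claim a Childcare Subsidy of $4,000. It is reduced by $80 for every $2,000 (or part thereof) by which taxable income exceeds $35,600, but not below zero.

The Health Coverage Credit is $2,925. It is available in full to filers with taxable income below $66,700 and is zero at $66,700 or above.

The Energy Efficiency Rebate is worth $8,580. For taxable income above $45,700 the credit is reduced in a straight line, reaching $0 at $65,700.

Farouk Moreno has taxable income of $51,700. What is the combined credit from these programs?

$15,436

Commuter Credit: $51,700 is at or below the $88,400 threshold, so the full $3,225 applies.
Childcare Subsidy: income exceeds $35,600 by $16,100, which is 9 full-or-partial $2,000 increments; reduction = 9 × $80 = $720, leaving $3,280.
Health Coverage Credit: $51,700 is below the $66,700 cutoff, so the full $2,925 applies.
Energy Efficiency Rebate: $51,700 is $6,000 into a $20,000 phase-out range, leaving 14,000/20,000 of the credit: $8,580 × 14,000/20,000 = $6,006.
Total: $3,225 + $3,280 + $2,925 + $6,006 = $15,436.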